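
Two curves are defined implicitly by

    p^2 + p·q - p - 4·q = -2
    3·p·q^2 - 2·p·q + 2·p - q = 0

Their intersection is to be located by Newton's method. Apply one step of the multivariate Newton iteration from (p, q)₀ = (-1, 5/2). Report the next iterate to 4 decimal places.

(-1.3236, 0.8324)

At (-1, 5/2): F = (-8.5000, -18.2500).
Jacobian J = [[2·p + q - 1, p - 4], [3·q^2 - 2·q + 2, 6·p·q - 2·p - 1]].
At the point, J = [[-0.5000, -5.0000], [15.7500, -14.0000]] (det J = 85.7500).
Solving J·Δ = −F gives Δ = (-0.3236, -1.6676).
Then the next iterate is (p, q)₁ = (-1.3236, 0.8324).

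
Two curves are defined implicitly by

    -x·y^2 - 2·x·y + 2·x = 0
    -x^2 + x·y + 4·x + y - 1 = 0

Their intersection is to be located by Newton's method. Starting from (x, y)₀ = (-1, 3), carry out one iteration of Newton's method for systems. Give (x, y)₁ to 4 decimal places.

At (-1, 3): F = (13.0000, -6.0000).
Jacobian J = [[-y^2 - 2·y + 2, -2·x·y - 2·x], [-2·x + y + 4, x + 1]].
At the point, J = [[-13.0000, 8.0000], [9.0000, 0.0000]] (det J = -72.0000).
Solving J·Δ = −F gives Δ = (0.6667, -0.5417).
Then the next iterate is (x, y)₁ = (-0.3333, 2.4583).

(-0.3333, 2.4583)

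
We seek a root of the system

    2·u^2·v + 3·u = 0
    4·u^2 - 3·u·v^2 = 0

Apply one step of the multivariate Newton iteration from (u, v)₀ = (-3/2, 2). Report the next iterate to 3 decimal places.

(-2.250, -0.500)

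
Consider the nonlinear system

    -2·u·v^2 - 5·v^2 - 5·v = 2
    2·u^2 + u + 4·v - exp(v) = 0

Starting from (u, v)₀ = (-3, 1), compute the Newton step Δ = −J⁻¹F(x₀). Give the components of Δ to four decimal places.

(1.1572, -2.7715)

At (-3, 1): F = (-6.0000, 16.281718).
Jacobian J = [[-2·v^2, -4·u·v - 10·v - 5], [4·u + 1, -exp(v) + 4]].
At the point, J = [[-2.0000, -3.0000], [-11.0000, 1.281718]] (det J = -35.563436).
Solving J·Δ = −F gives Δ = (1.1572, -2.7715).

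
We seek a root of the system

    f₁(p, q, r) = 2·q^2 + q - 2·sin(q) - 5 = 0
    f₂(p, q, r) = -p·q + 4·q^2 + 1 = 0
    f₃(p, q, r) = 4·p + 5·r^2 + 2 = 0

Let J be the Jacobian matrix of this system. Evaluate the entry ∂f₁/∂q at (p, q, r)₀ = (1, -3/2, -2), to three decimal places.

-5.141

∂f₁/∂q = 4·q - 2·cos(q) + 1.
At (1, -3/2, -2) this is -5.141.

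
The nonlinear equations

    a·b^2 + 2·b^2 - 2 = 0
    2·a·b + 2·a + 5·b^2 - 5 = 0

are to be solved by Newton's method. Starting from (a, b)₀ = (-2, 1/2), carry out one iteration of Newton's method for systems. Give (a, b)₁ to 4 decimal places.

At (-2, 1/2): F = (-2.0000, -9.7500).
Jacobian J = [[b^2, 2·a·b + 4·b], [2·b + 2, 2·a + 10·b]].
At the point, J = [[0.2500, 0.0000], [3.0000, 1.0000]] (det J = 0.2500).
Solving J·Δ = −F gives Δ = (8.0000, -14.2500).
Then the next iterate is (a, b)₁ = (6.0000, -13.7500).

(6.0000, -13.7500)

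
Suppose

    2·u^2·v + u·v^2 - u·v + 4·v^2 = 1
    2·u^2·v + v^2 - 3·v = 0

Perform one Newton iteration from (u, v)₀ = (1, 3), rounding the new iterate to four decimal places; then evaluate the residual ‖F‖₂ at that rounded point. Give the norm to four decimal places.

11.1948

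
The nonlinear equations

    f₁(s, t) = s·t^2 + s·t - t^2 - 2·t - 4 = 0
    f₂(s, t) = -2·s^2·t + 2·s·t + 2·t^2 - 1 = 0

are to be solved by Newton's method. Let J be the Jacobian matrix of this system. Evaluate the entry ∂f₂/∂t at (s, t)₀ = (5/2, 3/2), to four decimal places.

∂f₂/∂t = -2·s^2 + 2·s + 4·t.
At (5/2, 3/2) this is -1.5000.

-1.5000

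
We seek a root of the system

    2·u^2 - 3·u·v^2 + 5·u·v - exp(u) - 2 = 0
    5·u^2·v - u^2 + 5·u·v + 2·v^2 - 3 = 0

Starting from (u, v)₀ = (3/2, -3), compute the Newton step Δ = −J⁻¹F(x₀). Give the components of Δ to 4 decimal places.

(-0.5589, 1.2277)

At (3/2, -3): F = (-64.981689, -43.5000).
Jacobian J = [[4·u - 3·v^2 + 5·v - exp(u), -6·u·v + 5·u], [10·u·v - 2·u + 5·v, 5·u^2 + 5·u + 4·v]].
At the point, J = [[-40.481689, 34.5000], [-63.0000, 6.7500]] (det J = 1900.248599).
Solving J·Δ = −F gives Δ = (-0.5589, 1.2277).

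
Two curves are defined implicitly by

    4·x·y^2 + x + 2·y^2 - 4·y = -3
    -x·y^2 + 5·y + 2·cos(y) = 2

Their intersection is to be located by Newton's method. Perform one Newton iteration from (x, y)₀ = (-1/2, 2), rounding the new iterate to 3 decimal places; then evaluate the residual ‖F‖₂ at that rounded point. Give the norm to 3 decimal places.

At (-1/2, 2): F = (-5.500, 9.16771).
Jacobian J = [[4·y^2 + 1, 8·x·y + 4·y - 4], [-y^2, -2·x·y - 2·sin(y) + 5]].
At the point, J = [[17.000, -4.000], [-4.000, 5.18141]] (det J = 72.08389).
Solving J·Δ = −F gives Δ = (-0.113, -1.857).
Then the next iterate is (x, y)₁ = (-0.613, 0.143).
Re-evaluating at (-0.613, 0.143): F = (1.80576, 0.70712), so ‖F‖₂ = 1.939.

1.939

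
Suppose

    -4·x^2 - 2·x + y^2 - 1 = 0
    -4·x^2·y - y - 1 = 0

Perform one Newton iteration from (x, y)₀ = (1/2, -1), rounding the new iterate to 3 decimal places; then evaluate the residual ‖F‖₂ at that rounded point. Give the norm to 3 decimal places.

0.446

At (1/2, -1): F = (-2.000, 1.000).
Jacobian J = [[-8·x - 2, 2·y], [-8·x·y, -4·x^2 - 1]].
At the point, J = [[-6.000, -2.000], [4.000, -2.000]] (det J = 20.000).
Solving J·Δ = −F gives Δ = (-0.300, -0.100).
Then the next iterate is (x, y)₁ = (0.200, -1.100).
Re-evaluating at (0.200, -1.100): F = (-0.350, 0.276), so ‖F‖₂ = 0.446.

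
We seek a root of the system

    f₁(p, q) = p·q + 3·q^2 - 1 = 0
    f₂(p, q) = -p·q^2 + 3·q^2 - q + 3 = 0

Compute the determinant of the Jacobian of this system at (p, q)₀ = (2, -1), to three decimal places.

J = [[q, p + 6·q], [-q^2, -2·p·q + 6·q - 1]].
At the point, J = [[-1.000, -4.000], [-1.000, -3.000]].
det J = -1.000.

-1.000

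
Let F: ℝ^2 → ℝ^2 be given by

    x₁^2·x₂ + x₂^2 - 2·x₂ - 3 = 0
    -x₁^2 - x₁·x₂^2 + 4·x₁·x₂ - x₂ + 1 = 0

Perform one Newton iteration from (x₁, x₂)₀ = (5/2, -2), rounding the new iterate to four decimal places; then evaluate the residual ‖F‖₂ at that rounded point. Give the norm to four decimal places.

9.6259

At (5/2, -2): F = (-7.5000, -33.2500).
Jacobian J = [[2·x₁·x₂, x₁^2 + 2·x₂ - 2], [-2·x₁ - x₂^2 + 4·x₂, -2·x₁·x₂ + 4·x₁ - 1]].
At the point, J = [[-10.0000, 0.2500], [-17.0000, 19.0000]] (det J = -185.7500).
Solving J·Δ = −F gives Δ = (-0.7224, 1.1036).
Then the next iterate is (x₁, x₂)₁ = (1.7776, -0.8964).
Re-evaluating at (1.7776, -0.8964): F = (-3.236167, -9.065585), so ‖F‖₂ = 9.6259.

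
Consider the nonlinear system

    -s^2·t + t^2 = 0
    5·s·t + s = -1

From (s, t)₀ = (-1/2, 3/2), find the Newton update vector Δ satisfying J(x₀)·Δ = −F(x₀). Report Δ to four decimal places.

At (-1/2, 3/2): F = (1.8750, -3.2500).
Jacobian J = [[-2·s·t, -s^2 + 2·t], [5·t + 1, 5·s]].
At the point, J = [[1.5000, 2.7500], [8.5000, -2.5000]] (det J = -27.1250).
Solving J·Δ = −F gives Δ = (0.1567, -0.7673).

(0.1567, -0.7673)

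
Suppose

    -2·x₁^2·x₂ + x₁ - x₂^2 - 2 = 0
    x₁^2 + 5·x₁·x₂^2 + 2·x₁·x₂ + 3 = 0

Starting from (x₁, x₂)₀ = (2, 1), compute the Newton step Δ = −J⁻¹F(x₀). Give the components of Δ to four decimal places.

At (2, 1): F = (-9.0000, 21.0000).
Jacobian J = [[-4·x₁·x₂ + 1, -2·x₁^2 - 2·x₂], [2·x₁ + 5·x₂^2 + 2·x₂, 10·x₁·x₂ + 2·x₁]].
At the point, J = [[-7.0000, -10.0000], [11.0000, 24.0000]] (det J = -58.0000).
Solving J·Δ = −F gives Δ = (-0.1034, -0.8276).

(-0.1034, -0.8276)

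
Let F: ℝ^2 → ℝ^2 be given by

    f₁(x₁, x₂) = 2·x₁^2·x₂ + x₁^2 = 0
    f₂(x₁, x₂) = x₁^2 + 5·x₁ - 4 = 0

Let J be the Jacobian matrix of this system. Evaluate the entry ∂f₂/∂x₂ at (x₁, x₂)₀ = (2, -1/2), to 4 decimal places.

0.0000

∂f₂/∂x₂ = 0.
At (2, -1/2) this is 0.0000.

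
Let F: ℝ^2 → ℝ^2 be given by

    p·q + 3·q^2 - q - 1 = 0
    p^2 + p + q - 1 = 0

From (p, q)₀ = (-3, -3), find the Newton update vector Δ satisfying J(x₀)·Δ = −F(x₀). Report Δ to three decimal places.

(0.726, 1.628)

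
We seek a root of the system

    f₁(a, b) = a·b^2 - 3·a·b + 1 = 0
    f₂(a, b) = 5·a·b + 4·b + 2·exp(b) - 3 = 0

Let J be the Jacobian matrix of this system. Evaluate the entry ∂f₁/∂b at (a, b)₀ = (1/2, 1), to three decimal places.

-0.500

∂f₁/∂b = 2·a·b - 3·a.
At (1/2, 1) this is -0.500.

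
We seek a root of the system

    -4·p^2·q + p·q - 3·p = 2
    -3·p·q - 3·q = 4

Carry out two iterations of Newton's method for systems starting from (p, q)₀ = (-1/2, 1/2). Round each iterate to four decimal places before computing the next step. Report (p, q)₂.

At (-1/2, 1/2): F = (-1.2500, -4.7500).
Jacobian J = [[-8·p·q + q - 3, -4·p^2 + p], [-3·q, -3·p - 3]].
At the point, J = [[-0.5000, -1.5000], [-1.5000, -1.5000]] (det J = -1.5000).
Solving J·Δ = −F gives Δ = (-3.5000, 0.3333).
Then the next iterate is (p, q)₁ = (-4.0000, 0.8333).
Round to (-4.0000, 0.8333) and repeat: F = (-46.6644, 3.4997), J = [[24.4989, -68.0000], [-2.4999, 9.0000]].
Δ = (3.6042, 0.6123), so (p, q)₂ = (-0.3958, 1.4456).

(-0.3958, 1.4456)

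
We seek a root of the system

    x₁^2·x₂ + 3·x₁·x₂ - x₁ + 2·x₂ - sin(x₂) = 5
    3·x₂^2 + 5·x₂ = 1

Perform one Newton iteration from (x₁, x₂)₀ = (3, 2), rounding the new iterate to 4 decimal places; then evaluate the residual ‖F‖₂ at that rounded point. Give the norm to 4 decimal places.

6.5336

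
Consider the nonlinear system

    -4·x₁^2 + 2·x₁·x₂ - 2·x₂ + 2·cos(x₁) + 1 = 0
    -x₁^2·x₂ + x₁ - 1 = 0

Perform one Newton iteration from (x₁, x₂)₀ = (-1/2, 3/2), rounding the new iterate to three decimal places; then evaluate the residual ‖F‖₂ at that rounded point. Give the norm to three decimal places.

At (-1/2, 3/2): F = (-2.74483, -1.875).
Jacobian J = [[-8·x₁ + 2·x₂ - 2·sin(x₁), 2·x₁ - 2], [-2·x₁·x₂ + 1, -x₁^2]].
At the point, J = [[7.95885, -3.000], [2.500, -0.250]] (det J = 5.51029).
Solving J·Δ = −F gives Δ = (0.896, 1.463).
Then the next iterate is (x₁, x₂)₁ = (0.396, 2.963).
Re-evaluating at (0.396, 2.963): F = (-1.36135, -1.06865), so ‖F‖₂ = 1.731.

1.731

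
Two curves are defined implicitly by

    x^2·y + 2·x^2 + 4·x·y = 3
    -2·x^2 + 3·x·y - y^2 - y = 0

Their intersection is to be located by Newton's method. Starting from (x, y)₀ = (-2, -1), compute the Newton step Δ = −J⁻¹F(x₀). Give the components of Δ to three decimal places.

At (-2, -1): F = (9.000, -2.000).
Jacobian J = [[2·x·y + 4·x + 4·y, x^2 + 4·x], [-4·x + 3·y, 3·x - 2·y - 1]].
At the point, J = [[-8.000, -4.000], [5.000, -5.000]] (det J = 60.000).
Solving J·Δ = −F gives Δ = (0.883, 0.483).

(0.883, 0.483)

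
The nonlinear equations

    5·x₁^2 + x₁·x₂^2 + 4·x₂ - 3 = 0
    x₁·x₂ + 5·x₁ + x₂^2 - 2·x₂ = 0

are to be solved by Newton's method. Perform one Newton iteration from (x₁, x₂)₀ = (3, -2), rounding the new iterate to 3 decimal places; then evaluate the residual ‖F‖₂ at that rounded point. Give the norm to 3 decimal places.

100.343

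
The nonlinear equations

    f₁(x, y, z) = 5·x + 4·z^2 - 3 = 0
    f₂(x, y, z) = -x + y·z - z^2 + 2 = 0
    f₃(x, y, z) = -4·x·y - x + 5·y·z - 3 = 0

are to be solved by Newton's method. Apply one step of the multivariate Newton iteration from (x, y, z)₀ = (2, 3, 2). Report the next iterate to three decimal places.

At (2, 3, 2): F = (23.000, 2.000, 1.000).
Jacobian J = [[5, 0, 8·z], [-1, z, y - 2·z], [-4·y - 1, -4·x + 5·z, 5·y]].
At the point, J = [[5.000, 0.000, 16.000], [-1.000, 2.000, -1.000], [-13.000, 2.000, 15.000]] (det J = 544.000).
Solving J·Δ = −F gives Δ = (-1.412, -2.204, -0.996).
Then the next iterate is (x, y, z)₁ = (0.588, 0.796, 1.004).

(0.588, 0.796, 1.004)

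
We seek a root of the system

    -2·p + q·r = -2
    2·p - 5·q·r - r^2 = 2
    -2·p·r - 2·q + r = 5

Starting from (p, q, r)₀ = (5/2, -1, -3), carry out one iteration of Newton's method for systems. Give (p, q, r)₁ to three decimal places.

At (5/2, -1, -3): F = (0.000, -21.000, 9.000).
Jacobian J = [[-2, r, q], [2, -5·r, -5·q - 2·r], [-2·r, -2, -2·p + 1]].
At the point, J = [[-2.000, -3.000, -1.000], [2.000, 15.000, 11.000], [6.000, -2.000, -4.000]] (det J = -52.000).
Solving J·Δ = −F gives Δ = (0.923, -2.192, 4.731).
Then the next iterate is (p, q, r)₁ = (3.423, -3.192, 1.731).

(3.423, -3.192, 1.731)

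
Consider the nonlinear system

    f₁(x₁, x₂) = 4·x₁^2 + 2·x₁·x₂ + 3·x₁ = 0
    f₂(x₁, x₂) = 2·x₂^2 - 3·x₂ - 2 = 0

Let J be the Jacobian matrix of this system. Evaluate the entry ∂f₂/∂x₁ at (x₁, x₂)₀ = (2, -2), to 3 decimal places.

0.000

∂f₂/∂x₁ = 0.
At (2, -2) this is 0.000.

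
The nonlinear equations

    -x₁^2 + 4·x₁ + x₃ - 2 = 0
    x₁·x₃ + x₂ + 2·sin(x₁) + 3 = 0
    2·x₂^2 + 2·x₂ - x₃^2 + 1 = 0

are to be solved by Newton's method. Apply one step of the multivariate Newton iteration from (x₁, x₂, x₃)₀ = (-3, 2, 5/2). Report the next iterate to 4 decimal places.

(-0.8563, 0.8565, 1.5630)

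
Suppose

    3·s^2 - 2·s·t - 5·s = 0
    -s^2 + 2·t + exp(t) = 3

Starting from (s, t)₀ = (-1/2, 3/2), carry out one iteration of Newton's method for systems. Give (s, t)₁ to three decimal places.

(-0.133, 0.790)

At (-1/2, 3/2): F = (4.750, 4.23169).
Jacobian J = [[6·s - 2·t - 5, -2·s], [-2·s, exp(t) + 2]].
At the point, J = [[-11.000, 1.000], [1.000, 6.48169]] (det J = -72.29858).
Solving J·Δ = −F gives Δ = (0.367, -0.710).
Then the next iterate is (s, t)₁ = (-0.133, 0.790).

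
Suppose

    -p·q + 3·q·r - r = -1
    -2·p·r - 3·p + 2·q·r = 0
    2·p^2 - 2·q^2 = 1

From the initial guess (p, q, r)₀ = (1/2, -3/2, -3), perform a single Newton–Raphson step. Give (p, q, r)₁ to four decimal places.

(1.7547, -1.0849, -0.0566)

At (1/2, -3/2, -3): F = (18.2500, 10.5000, -5.0000).
Jacobian J = [[-q, -p + 3·r, 3·q - 1], [-2·r - 3, 2·r, -2·p + 2·q], [4·p, -4·q, 0]].
At the point, J = [[1.5000, -9.5000, -5.5000], [3.0000, -6.0000, -4.0000], [2.0000, 6.0000, 0.0000]] (det J = -53.0000).
Solving J·Δ = −F gives Δ = (1.2547, 0.4151, 2.9434).
Then the next iterate is (p, q, r)₁ = (1.7547, -1.0849, -0.0566).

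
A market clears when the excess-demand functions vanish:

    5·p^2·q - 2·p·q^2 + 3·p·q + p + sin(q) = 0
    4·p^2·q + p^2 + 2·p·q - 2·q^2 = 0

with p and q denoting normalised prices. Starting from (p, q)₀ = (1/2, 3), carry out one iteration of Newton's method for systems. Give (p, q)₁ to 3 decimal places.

(5.115, 10.593)

At (1/2, 3): F = (-0.10888, -11.750).
Jacobian J = [[10·p·q - 2·q^2 + 3·q + 1, 5·p^2 - 4·p·q + 3·p + cos(q)], [8·p·q + 2·p + 2·q, 4·p^2 + 2·p - 4·q]].
At the point, J = [[7.000, -4.23999], [19.000, -10.000]] (det J = 10.55986).
Solving J·Δ = −F gives Δ = (4.615, 7.593).
Then the next iterate is (p, q)₁ = (5.115, 10.593).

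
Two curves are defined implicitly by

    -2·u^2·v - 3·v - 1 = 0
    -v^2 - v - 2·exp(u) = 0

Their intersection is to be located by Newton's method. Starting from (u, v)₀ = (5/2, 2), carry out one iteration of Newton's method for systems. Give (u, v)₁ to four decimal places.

(1.3811, 1.3792)

At (5/2, 2): F = (-32.0000, -30.364988).
Jacobian J = [[-4·u·v, -2·u^2 - 3], [-2·exp(u), -2·v - 1]].
At the point, J = [[-20.0000, -15.5000], [-24.364988, -5.0000]] (det J = -277.657313).
Solving J·Δ = −F gives Δ = (-1.1189, -0.6208).
Then the next iterate is (u, v)₁ = (1.3811, 1.3792).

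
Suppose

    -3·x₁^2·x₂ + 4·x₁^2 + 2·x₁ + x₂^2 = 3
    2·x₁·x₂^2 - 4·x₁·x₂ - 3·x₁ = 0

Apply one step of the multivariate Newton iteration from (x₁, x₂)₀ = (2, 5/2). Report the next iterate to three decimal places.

At (2, 5/2): F = (-6.750, -1.000).
Jacobian J = [[-6·x₁·x₂ + 8·x₁ + 2, -3·x₁^2 + 2·x₂], [2·x₂^2 - 4·x₂ - 3, 4·x₁·x₂ - 4·x₁]].
At the point, J = [[-12.000, -7.000], [-0.500, 12.000]] (det J = -147.500).
Solving J·Δ = −F gives Δ = (-0.597, 0.058).
Then the next iterate is (x₁, x₂)₁ = (1.403, 2.558).

(1.403, 2.558)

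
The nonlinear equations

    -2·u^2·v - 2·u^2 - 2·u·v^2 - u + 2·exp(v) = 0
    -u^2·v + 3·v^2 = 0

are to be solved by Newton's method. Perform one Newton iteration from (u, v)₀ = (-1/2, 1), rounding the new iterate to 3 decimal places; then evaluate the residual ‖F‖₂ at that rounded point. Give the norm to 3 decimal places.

286.769

At (-1/2, 1): F = (5.93656, 2.750).
Jacobian J = [[-4·u·v - 4·u - 2·v^2 - 1, -2·u^2 - 4·u·v + 2·exp(v)], [-2·u·v, -u^2 + 6·v]].
At the point, J = [[1.000, 6.93656], [1.000, 5.750]] (det J = -1.18656).
Solving J·Δ = −F gives Δ = (12.692, -2.686).
Then the next iterate is (u, v)₁ = (12.192, -1.686).
Re-evaluating at (12.192, -1.686): F = (122.80541, 259.14303), so ‖F‖₂ = 286.769.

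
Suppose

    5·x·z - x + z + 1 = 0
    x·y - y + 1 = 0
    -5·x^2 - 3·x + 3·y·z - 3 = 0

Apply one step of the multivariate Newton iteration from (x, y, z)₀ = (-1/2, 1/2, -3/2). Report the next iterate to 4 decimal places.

(-0.7500, 0.5833, 2.4167)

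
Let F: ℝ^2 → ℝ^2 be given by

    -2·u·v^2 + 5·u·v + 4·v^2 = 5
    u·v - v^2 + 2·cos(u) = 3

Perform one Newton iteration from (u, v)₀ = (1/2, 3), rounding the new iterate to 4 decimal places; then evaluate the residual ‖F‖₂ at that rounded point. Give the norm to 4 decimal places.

At (1/2, 3): F = (29.5000, -8.744835).
Jacobian J = [[-2·v^2 + 5·v, -4·u·v + 5·u + 8·v], [v - 2·sin(u), u - 2·v]].
At the point, J = [[-3.0000, 20.5000], [2.041149, -5.5000]] (det J = -25.343553).
Solving J·Δ = −F gives Δ = (0.6715, -1.3408).
Then the next iterate is (u, v)₁ = (1.1715, 1.6592).
Re-evaluating at (1.1715, 1.6592): F = (9.280393, -3.031652), so ‖F‖₂ = 9.7630.

9.7630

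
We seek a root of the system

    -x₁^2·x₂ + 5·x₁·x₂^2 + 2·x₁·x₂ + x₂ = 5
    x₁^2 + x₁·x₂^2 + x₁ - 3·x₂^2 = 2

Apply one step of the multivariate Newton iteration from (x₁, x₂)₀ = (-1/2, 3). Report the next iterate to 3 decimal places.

(-0.421, 1.427)

At (-1/2, 3): F = (-28.250, -33.750).
Jacobian J = [[-2·x₁·x₂ + 5·x₂^2 + 2·x₂, -x₁^2 + 10·x₁·x₂ + 2·x₁ + 1], [2·x₁ + x₂^2 + 1, 2·x₁·x₂ - 6·x₂]].
At the point, J = [[54.000, -15.250], [9.000, -21.000]] (det J = -996.750).
Solving J·Δ = −F gives Δ = (0.079, -1.573).
Then the next iterate is (x₁, x₂)₁ = (-0.421, 1.427).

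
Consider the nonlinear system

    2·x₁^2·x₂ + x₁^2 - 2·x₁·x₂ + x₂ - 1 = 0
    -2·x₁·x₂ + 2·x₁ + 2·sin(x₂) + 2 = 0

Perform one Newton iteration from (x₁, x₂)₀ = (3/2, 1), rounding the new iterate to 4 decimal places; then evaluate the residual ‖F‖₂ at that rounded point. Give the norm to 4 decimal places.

1.5989

At (3/2, 1): F = (3.7500, 3.682942).
Jacobian J = [[4·x₁·x₂ + 2·x₁ - 2·x₂, 2·x₁^2 - 2·x₁ + 1], [-2·x₂ + 2, -2·x₁ + 2·cos(x₂)]].
At the point, J = [[7.0000, 2.5000], [0.0000, -1.919395]] (det J = -13.435768).
Solving J·Δ = −F gives Δ = (-1.2210, 1.9188).
Then the next iterate is (x₁, x₂)₁ = (0.2790, 2.9188).
Re-evaluating at (0.2790, 2.9188): F = (0.822355, 1.371218), so ‖F‖₂ = 1.5989.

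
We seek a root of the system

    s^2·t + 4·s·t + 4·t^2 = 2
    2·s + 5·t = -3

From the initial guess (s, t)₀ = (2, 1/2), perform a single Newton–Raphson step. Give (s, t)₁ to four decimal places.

(-8.5833, 2.8333)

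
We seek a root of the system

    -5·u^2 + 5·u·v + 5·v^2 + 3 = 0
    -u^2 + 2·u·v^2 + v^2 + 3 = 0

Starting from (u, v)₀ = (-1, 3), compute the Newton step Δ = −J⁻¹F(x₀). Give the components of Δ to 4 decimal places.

(0.0108, -1.1308)

At (-1, 3): F = (28.0000, -7.0000).
Jacobian J = [[-10·u + 5·v, 5·u + 10·v], [-2·u + 2·v^2, 4·u·v + 2·v]].
At the point, J = [[25.0000, 25.0000], [20.0000, -6.0000]] (det J = -650.0000).
Solving J·Δ = −F gives Δ = (0.0108, -1.1308).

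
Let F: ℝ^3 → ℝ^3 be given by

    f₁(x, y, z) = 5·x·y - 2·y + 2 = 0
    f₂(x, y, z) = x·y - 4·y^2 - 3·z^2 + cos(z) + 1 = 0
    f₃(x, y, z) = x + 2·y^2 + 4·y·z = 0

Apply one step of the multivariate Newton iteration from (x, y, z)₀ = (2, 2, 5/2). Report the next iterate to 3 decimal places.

At (2, 2, 5/2): F = (18.000, -30.55114, 30.000).
Jacobian J = [[5·y, 5·x - 2, 0], [y, x - 8·y, -6·z - sin(z)], [1, 4·y + 4·z, 4·y]].
At the point, J = [[10.000, 8.000, 0.000], [2.000, -14.000, -15.59847], [1.000, 18.000, 8.000]] (det J = 1434.93721).
Solving J·Δ = −F gives Δ = (-0.871, -1.161, -1.028).
Then the next iterate is (x, y, z)₁ = (1.129, 0.839, 1.472).

(1.129, 0.839, 1.472)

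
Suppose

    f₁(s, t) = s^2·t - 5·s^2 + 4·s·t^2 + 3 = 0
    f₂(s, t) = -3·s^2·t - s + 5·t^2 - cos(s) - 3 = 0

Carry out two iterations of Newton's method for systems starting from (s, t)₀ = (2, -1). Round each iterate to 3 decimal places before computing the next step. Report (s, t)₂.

(0.978, -0.749)

At (2, -1): F = (-13.000, 12.41615).
Jacobian J = [[2·s·t - 10·s + 4·t^2, s^2 + 8·s·t], [-6·s·t + sin(s) - 1, -3·s^2 + 10·t]].
At the point, J = [[-20.000, -12.000], [11.90930, -22.000]] (det J = 582.91157).
Solving J·Δ = −F gives Δ = (-0.746, 0.160).
Then the next iterate is (s, t)₁ = (1.254, -0.840).
Round to (1.254, -0.840) and repeat: F = (-2.64420, 2.92522), J = [[-11.82432, -6.85436], [6.27040, -13.11755]].
Δ = (-0.276, 0.091), so (s, t)₂ = (0.978, -0.749).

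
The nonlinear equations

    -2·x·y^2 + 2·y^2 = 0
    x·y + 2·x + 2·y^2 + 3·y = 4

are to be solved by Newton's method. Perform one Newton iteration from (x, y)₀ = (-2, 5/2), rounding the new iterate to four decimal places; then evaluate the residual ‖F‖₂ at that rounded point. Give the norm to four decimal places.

At (-2, 5/2): F = (37.5000, 7.0000).
Jacobian J = [[-2·y^2, -4·x·y + 4·y], [y + 2, x + 4·y + 3]].
At the point, J = [[-12.5000, 30.0000], [4.5000, 11.0000]] (det J = -272.5000).
Solving J·Δ = −F gives Δ = (0.7431, -0.9404).
Then the next iterate is (x, y)₁ = (-1.2569, 1.5596).
Re-evaluating at (-1.2569, 1.5596): F = (10.979151, 1.069443), so ‖F‖₂ = 11.0311.

11.0311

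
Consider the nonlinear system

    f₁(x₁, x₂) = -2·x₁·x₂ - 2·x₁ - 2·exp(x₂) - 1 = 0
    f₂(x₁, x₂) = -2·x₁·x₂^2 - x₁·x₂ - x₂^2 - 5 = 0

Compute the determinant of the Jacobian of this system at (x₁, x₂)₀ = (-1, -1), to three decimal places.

1.264

J = [[-2·x₂ - 2, -2·x₁ - 2·exp(x₂)], [-2·x₂^2 - x₂, -4·x₁·x₂ - x₁ - 2·x₂]].
At the point, J = [[0.000, 1.26424], [-1.000, -1.000]].
det J = 1.264.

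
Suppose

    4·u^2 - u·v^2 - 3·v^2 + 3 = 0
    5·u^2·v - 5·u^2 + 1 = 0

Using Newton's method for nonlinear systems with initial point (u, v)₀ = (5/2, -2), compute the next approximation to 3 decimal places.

(1.464, -1.519)

At (5/2, -2): F = (6.000, -92.750).
Jacobian J = [[8·u - v^2, -2·u·v - 6·v], [10·u·v - 10·u, 5·u^2]].
At the point, J = [[16.000, 22.000], [-75.000, 31.250]] (det J = 2150.000).
Solving J·Δ = −F gives Δ = (-1.036, 0.481).
Then the next iterate is (u, v)₁ = (1.464, -1.519).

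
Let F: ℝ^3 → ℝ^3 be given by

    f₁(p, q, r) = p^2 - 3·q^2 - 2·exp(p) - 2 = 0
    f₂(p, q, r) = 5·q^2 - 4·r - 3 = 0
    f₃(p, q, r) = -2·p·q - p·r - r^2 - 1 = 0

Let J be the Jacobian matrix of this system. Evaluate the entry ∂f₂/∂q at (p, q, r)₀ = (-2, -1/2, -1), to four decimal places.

-5.0000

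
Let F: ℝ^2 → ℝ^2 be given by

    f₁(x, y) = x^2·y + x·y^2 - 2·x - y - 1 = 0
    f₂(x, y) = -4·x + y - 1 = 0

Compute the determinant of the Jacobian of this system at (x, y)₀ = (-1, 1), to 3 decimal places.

-11.000

J = [[2·x·y + y^2 - 2, x^2 + 2·x·y - 1], [-4, 1]].
At the point, J = [[-3.000, -2.000], [-4.000, 1.000]].
det J = -11.000.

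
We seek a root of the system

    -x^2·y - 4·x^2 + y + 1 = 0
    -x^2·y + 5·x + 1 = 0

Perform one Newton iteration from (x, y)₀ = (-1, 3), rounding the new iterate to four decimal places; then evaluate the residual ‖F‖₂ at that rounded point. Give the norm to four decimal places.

2.8401

At (-1, 3): F = (-3.0000, -7.0000).
Jacobian J = [[-2·x·y - 8·x, -x^2 + 1], [-2·x·y + 5, -x^2]].
At the point, J = [[14.0000, 0.0000], [11.0000, -1.0000]] (det J = -14.0000).
Solving J·Δ = −F gives Δ = (0.2143, -4.6429).
Then the next iterate is (x, y)₁ = (-0.7857, -1.6429).
Re-evaluating at (-0.7857, -1.6429): F = (-2.097996, -1.914298), so ‖F‖₂ = 2.8401.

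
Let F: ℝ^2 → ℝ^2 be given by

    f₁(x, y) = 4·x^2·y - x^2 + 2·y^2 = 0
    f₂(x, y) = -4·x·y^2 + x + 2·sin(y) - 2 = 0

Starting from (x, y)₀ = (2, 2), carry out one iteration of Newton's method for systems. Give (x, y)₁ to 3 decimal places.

(1.182, 1.455)

At (2, 2): F = (36.000, -30.18141).
Jacobian J = [[8·x·y - 2·x, 4·x^2 + 4·y], [-4·y^2 + 1, -8·x·y + 2·cos(y)]].
At the point, J = [[28.000, 24.000], [-15.000, -32.83229]] (det J = -559.30422).
Solving J·Δ = −F gives Δ = (-0.818, -0.545).
Then the next iterate is (x, y)₁ = (1.182, 1.455).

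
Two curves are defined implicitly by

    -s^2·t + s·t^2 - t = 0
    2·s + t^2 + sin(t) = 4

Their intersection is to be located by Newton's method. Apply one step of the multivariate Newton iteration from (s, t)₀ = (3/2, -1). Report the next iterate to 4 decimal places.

At (3/2, -1): F = (4.7500, -0.841471).
Jacobian J = [[-2·s·t + t^2, -s^2 + 2·s·t - 1], [2, 2·t + cos(t)]].
At the point, J = [[4.0000, -6.2500], [2.0000, -1.459698]] (det J = 6.661209).
Solving J·Δ = −F gives Δ = (1.8304, 1.9315).
Then the next iterate is (s, t)₁ = (3.3304, 0.9315).

(3.3304, 0.9315)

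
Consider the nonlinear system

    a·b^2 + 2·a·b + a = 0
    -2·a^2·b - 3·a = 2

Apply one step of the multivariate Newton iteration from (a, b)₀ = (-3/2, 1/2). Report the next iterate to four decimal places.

(0.1111, 0.5556)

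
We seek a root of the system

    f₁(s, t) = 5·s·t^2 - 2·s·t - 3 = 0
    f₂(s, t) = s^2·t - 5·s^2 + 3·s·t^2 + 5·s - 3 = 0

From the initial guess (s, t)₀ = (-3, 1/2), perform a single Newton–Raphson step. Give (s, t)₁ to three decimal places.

(-1.145, 0.135)

At (-3, 1/2): F = (-3.750, -60.750).
Jacobian J = [[5·t^2 - 2·t, 10·s·t - 2·s], [2·s·t - 10·s + 3·t^2 + 5, s^2 + 6·s·t]].
At the point, J = [[0.250, -9.000], [32.750, 0.000]] (det J = 294.750).
Solving J·Δ = −F gives Δ = (1.855, -0.365).
Then the next iterate is (s, t)₁ = (-1.145, 0.135).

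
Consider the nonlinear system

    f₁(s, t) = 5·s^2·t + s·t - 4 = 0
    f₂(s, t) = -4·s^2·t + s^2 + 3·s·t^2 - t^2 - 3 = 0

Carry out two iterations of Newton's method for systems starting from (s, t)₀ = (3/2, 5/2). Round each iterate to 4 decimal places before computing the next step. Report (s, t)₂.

At (3/2, 5/2): F = (27.8750, -1.3750).
Jacobian J = [[10·s·t + t, 5·s^2 + s], [-8·s·t + 2·s + 3·t^2, -4·s^2 + 6·s·t - 2·t]].
At the point, J = [[40.0000, 12.7500], [-8.2500, 8.5000]] (det J = 445.1875).
Solving J·Δ = −F gives Δ = (-0.5716, -0.3930).
Then the next iterate is (s, t)₁ = (0.9284, 2.1070).
Round to (0.9284, 2.1070) and repeat: F = (7.036535, -1.477086), J = [[21.668388, 5.238033], [-0.473963, 4.075127]].
Δ = (-0.4011, 0.3158), so (s, t)₂ = (0.5273, 2.4228).

(0.5273, 2.4228)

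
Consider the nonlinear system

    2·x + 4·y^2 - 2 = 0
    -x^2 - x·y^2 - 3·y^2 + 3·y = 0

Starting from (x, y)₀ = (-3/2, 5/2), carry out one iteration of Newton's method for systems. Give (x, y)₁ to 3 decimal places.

(-1.366, 1.487)

At (-3/2, 5/2): F = (20.000, -4.125).
Jacobian J = [[2, 8·y], [-2·x - y^2, -2·x·y - 6·y + 3]].
At the point, J = [[2.000, 20.000], [-3.250, -4.500]] (det J = 56.000).
Solving J·Δ = −F gives Δ = (0.134, -1.013).
Then the next iterate is (x, y)₁ = (-1.366, 1.487).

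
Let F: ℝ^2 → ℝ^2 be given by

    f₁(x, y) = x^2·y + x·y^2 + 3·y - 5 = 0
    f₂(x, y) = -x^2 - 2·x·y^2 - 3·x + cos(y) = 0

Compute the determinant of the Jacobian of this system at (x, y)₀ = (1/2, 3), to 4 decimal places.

63.8066

J = [[2·x·y + y^2, x^2 + 2·x·y + 3], [-2·x - 2·y^2 - 3, -4·x·y - sin(y)]].
At the point, J = [[12.0000, 6.2500], [-22.0000, -6.141120]].
det J = 63.8066.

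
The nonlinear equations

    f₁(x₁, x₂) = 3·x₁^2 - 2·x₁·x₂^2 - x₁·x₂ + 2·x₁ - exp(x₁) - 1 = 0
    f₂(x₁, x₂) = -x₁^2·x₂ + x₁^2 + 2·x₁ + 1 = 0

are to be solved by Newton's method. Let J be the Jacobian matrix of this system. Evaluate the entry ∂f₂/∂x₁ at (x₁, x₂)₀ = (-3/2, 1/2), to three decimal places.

0.500

∂f₂/∂x₁ = -2·x₁·x₂ + 2·x₁ + 2.
At (-3/2, 1/2) this is 0.500.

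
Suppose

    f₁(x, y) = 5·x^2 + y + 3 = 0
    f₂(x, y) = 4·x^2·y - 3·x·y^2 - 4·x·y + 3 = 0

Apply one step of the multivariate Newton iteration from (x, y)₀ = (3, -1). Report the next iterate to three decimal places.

At (3, -1): F = (47.000, -30.000).
Jacobian J = [[10·x, 1], [8·x·y - 3·y^2 - 4·y, 4·x^2 - 6·x·y - 4·x]].
At the point, J = [[30.000, 1.000], [-23.000, 42.000]] (det J = 1283.000).
Solving J·Δ = −F gives Δ = (-1.562, -0.141).
Then the next iterate is (x, y)₁ = (1.438, -1.141).

(1.438, -1.141)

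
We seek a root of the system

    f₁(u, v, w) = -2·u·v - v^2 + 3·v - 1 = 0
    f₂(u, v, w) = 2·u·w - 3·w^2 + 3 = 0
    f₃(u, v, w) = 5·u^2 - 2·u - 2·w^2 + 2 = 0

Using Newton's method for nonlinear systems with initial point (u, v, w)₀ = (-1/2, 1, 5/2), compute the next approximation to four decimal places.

(-0.1883, 0.3117, 1.4568)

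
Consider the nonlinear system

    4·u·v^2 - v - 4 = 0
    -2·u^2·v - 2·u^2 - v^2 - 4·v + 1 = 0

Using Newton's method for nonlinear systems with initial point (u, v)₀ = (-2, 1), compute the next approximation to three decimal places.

At (-2, 1): F = (-13.000, -20.000).
Jacobian J = [[4·v^2, 8·u·v - 1], [-4·u·v - 4·u, -2·u^2 - 2·v - 4]].
At the point, J = [[4.000, -17.000], [16.000, -14.000]] (det J = 216.000).
Solving J·Δ = −F gives Δ = (0.731, -0.593).
Then the next iterate is (u, v)₁ = (-1.269, 0.407).

(-1.269, 0.407)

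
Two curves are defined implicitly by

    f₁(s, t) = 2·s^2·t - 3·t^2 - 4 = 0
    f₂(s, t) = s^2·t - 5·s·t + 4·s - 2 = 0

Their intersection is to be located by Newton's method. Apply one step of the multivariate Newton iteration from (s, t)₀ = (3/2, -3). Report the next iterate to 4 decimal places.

(-0.1149, -2.3142)

At (3/2, -3): F = (-44.5000, 19.7500).
Jacobian J = [[4·s·t, 2·s^2 - 6·t], [2·s·t - 5·t + 4, s^2 - 5·s]].
At the point, J = [[-18.0000, 22.5000], [10.0000, -5.2500]] (det J = -130.5000).
Solving J·Δ = −F gives Δ = (-1.6149, 0.6858).
Then the next iterate is (s, t)₁ = (-0.1149, -2.3142).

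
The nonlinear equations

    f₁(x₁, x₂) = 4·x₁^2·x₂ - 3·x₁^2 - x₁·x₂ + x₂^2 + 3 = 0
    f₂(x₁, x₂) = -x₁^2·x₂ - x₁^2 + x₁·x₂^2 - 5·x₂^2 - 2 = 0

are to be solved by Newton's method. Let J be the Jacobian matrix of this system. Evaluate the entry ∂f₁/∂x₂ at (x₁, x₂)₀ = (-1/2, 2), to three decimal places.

5.500

∂f₁/∂x₂ = 4·x₁^2 - x₁ + 2·x₂.
At (-1/2, 2) this is 5.500.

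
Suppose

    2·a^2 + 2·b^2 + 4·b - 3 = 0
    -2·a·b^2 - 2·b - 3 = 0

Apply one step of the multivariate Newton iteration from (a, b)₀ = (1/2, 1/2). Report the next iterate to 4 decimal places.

At (1/2, 1/2): F = (0.0000, -4.2500).
Jacobian J = [[4·a, 4·b + 4], [-2·b^2, -4·a·b - 2]].
At the point, J = [[2.0000, 6.0000], [-0.5000, -3.0000]] (det J = -3.0000).
Solving J·Δ = −F gives Δ = (8.5000, -2.8333).
Then the next iterate is (a, b)₁ = (9.0000, -2.3333).

(9.0000, -2.3333)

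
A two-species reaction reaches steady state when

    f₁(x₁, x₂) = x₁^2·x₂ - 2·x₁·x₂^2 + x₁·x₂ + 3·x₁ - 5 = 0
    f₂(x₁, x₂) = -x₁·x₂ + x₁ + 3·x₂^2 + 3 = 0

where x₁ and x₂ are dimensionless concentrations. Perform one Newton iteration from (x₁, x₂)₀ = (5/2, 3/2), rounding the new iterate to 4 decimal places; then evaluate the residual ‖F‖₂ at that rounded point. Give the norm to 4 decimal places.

4.6262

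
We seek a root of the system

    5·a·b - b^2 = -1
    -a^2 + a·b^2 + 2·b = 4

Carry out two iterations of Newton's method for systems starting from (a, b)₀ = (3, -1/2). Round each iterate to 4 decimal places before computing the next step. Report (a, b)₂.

(-10.0831, -5.7769)

At (3, -1/2): F = (-6.7500, -13.2500).
Jacobian J = [[5·b, 5·a - 2·b], [-2·a + b^2, 2·a·b + 2]].
At the point, J = [[-2.5000, 16.0000], [-5.7500, -1.0000]] (det J = 94.5000).
Solving J·Δ = −F gives Δ = (-2.3148, 0.0602).
Then the next iterate is (a, b)₁ = (0.6852, -0.4398).
Round to (0.6852, -0.4398) and repeat: F = (-0.700179, -5.216565), J = [[-2.1990, 4.3056], [-1.176976, 1.397298]].
Δ = (-10.7683, -5.3371), so (a, b)₂ = (-10.0831, -5.7769).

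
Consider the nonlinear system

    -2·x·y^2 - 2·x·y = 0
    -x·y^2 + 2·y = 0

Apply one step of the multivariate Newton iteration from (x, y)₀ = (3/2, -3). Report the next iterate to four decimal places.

At (3/2, -3): F = (-18.0000, -19.5000).
Jacobian J = [[-2·y^2 - 2·y, -4·x·y - 2·x], [-y^2, -2·x·y + 2]].
At the point, J = [[-12.0000, 15.0000], [-9.0000, 11.0000]] (det J = 3.0000).
Solving J·Δ = −F gives Δ = (-31.5000, -24.0000).
Then the next iterate is (x, y)₁ = (-30.0000, -27.0000).

(-30.0000, -27.0000)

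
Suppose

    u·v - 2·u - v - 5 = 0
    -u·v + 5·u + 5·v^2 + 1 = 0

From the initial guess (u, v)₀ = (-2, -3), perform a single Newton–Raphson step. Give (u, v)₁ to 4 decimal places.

(-1.1829, -1.6951)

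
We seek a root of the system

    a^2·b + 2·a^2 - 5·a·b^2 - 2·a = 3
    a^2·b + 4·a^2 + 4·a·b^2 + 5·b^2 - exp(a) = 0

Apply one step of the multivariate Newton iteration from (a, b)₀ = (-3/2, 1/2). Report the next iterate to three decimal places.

(-0.734, 0.575)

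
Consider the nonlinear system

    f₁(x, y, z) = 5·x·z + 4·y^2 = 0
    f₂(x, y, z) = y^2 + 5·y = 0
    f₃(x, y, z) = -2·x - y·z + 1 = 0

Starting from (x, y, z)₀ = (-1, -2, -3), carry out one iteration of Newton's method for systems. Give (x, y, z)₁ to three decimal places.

At (-1, -2, -3): F = (31.000, -6.000, -3.000).
Jacobian J = [[5·z, 8·y, 5·x], [0, 2·y + 5, 0], [-2, -z, -y]].
At the point, J = [[-15.000, -16.000, -5.000], [0.000, 1.000, 0.000], [-2.000, 3.000, 2.000]] (det J = -40.000).
Solving J·Δ = −F gives Δ = (-1.375, 6.000, -8.875).
Then the next iterate is (x, y, z)₁ = (-2.375, 4.000, -11.875).

(-2.375, 4.000, -11.875)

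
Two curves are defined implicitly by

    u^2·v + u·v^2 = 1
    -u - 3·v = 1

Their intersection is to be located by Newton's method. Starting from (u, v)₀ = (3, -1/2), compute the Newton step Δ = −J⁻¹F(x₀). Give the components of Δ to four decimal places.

(-2.0526, -0.1491)

At (3, -1/2): F = (-4.7500, -2.5000).
Jacobian J = [[2·u·v + v^2, u^2 + 2·u·v], [-1, -3]].
At the point, J = [[-2.7500, 6.0000], [-1.0000, -3.0000]] (det J = 14.2500).
Solving J·Δ = −F gives Δ = (-2.0526, -0.1491).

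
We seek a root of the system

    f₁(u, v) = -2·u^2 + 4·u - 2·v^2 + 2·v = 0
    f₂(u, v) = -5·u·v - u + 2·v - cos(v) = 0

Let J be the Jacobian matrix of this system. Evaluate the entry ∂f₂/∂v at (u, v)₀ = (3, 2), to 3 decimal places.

∂f₂/∂v = -5·u + sin(v) + 2.
At (3, 2) this is -12.091.

-12.091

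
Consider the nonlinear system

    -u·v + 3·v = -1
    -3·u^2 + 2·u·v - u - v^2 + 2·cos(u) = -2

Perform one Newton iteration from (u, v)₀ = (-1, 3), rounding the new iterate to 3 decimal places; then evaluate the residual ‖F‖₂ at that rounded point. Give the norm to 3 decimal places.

At (-1, 3): F = (13.000, -13.91940).
Jacobian J = [[-v, -u + 3], [-6·u + 2·v - 2·sin(u) - 1, 2·u - 2·v]].
At the point, J = [[-3.000, 4.000], [12.68294, -8.000]] (det J = -26.73177).
Solving J·Δ = −F gives Δ = (-1.808, -4.606).
Then the next iterate is (u, v)₁ = (-2.808, -1.606).
Re-evaluating at (-2.808, -1.606): F = (-8.32765, -14.29628), so ‖F‖₂ = 16.545.

16.545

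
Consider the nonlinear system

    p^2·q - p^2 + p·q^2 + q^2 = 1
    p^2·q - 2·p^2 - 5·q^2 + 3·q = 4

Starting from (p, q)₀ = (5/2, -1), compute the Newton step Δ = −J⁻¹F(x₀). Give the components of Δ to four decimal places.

(-1.1684, 0.6870)

At (5/2, -1): F = (-10.0000, -30.7500).
Jacobian J = [[2·p·q - 2·p + q^2, p^2 + 2·p·q + 2·q], [2·p·q - 4·p, p^2 - 10·q + 3]].
At the point, J = [[-9.0000, -0.7500], [-15.0000, 19.2500]] (det J = -184.5000).
Solving J·Δ = −F gives Δ = (-1.1684, 0.6870).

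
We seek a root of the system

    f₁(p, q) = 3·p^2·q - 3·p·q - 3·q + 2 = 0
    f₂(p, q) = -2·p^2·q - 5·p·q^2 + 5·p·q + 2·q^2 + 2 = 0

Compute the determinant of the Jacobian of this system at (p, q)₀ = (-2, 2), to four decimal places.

J = [[6·p·q - 3·q, 3·p^2 - 3·p - 3], [-4·p·q - 5·q^2 + 5·q, -2·p^2 - 10·p·q + 5·p + 4·q]].
At the point, J = [[-30.0000, 15.0000], [6.0000, 30.0000]].
det J = -990.0000.

-990.0000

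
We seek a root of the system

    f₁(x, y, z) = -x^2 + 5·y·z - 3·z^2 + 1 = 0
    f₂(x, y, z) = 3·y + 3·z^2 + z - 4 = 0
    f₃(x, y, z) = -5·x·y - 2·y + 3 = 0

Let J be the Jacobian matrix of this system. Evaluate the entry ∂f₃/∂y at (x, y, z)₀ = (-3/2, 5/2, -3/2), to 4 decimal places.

∂f₃/∂y = -5·x - 2.
At (-3/2, 5/2, -3/2) this is 5.5000.

5.5000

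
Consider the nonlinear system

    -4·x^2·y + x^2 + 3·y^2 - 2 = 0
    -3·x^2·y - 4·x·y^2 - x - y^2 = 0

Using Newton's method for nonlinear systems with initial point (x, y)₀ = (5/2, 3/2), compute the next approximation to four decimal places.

At (5/2, 3/2): F = (-26.5000, -55.3750).
Jacobian J = [[-8·x·y + 2·x, -4·x^2 + 6·y], [-6·x·y - 4·y^2 - 1, -3·x^2 - 8·x·y - 2·y]].
At the point, J = [[-25.0000, -16.0000], [-32.5000, -51.7500]] (det J = 773.7500).
Solving J·Δ = −F gives Δ = (-0.6273, -0.6761).
Then the next iterate is (x, y)₁ = (1.8727, 0.8239).

(1.8727, 0.8239)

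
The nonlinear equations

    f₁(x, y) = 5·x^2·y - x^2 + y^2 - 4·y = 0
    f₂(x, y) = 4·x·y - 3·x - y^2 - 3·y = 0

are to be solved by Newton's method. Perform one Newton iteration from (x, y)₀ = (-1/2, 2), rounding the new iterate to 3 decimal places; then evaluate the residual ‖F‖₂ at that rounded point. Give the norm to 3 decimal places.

At (-1/2, 2): F = (-1.750, -12.500).
Jacobian J = [[10·x·y - 2·x, 5·x^2 + 2·y - 4], [4·y - 3, 4·x - 2·y - 3]].
At the point, J = [[-9.000, 1.250], [5.000, -9.000]] (det J = 74.750).
Solving J·Δ = −F gives Δ = (-0.420, -1.622).
Then the next iterate is (x, y)₁ = (-0.920, 0.378).
Re-evaluating at (-0.920, 0.378): F = (-0.61582, 0.09208), so ‖F‖₂ = 0.623.

0.623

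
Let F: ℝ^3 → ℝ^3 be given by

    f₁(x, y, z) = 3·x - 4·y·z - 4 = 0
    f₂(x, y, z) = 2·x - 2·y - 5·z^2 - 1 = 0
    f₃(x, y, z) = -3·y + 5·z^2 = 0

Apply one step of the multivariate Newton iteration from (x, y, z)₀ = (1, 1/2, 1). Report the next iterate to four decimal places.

(1.7931, 0.5172, 0.6552)

At (1, 1/2, 1): F = (-3.0000, -5.0000, 3.5000).
Jacobian J = [[3, -4·z, -4·y], [2, -2, -10·z], [0, -3, 10·z]].
At the point, J = [[3.0000, -4.0000, -2.0000], [2.0000, -2.0000, -10.0000], [0.0000, -3.0000, 10.0000]] (det J = -58.0000).
Solving J·Δ = −F gives Δ = (0.7931, 0.0172, -0.3448).
Then the next iterate is (x, y, z)₁ = (1.7931, 0.5172, 0.6552).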